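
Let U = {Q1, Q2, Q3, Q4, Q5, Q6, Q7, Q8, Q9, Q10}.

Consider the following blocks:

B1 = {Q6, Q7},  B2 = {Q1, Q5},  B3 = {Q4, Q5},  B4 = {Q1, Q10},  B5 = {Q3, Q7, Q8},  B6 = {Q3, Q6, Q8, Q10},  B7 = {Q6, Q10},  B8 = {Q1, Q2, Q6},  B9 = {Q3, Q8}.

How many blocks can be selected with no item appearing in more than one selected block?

B1, B3, B4, B9 are pairwise disjoint (B1={Q6,Q7}; B3={Q4,Q5}; B4={Q1,Q10}; B9={Q3,Q8}).
Every remaining block overlaps one of these, and no 5 of the listed blocks are pairwise disjoint, so 4 is the maximum.

4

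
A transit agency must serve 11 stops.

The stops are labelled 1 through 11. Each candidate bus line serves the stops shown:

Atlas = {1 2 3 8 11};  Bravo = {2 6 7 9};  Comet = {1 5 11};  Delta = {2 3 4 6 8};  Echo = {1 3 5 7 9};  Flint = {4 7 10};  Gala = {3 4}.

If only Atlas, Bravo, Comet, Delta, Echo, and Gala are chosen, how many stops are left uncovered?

1

Union of Atlas, Bravo, Comet, Delta, Echo, Gala = {1, 2, 3, 4, 5, 6, 7, 8, 9, 11}.
Not covered: 10 — 1 stop.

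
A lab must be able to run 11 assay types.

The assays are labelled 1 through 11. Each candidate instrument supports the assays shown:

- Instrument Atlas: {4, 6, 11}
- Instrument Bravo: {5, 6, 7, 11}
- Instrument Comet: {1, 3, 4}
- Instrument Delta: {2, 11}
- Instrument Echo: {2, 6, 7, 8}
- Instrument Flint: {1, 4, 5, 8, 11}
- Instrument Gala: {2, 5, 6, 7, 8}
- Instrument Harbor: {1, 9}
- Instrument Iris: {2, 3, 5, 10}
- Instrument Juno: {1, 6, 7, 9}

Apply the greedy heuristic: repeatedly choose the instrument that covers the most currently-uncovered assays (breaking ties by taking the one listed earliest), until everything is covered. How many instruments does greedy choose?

4

Greedy: pick Flint (covers 5 new) → pick Echo (covers 3 new) → pick Iris (covers 2 new) → pick Harbor (covers 1 new). Total picks: 4.
(The true minimum cover uses only 3 instruments, so greedy is not optimal here.)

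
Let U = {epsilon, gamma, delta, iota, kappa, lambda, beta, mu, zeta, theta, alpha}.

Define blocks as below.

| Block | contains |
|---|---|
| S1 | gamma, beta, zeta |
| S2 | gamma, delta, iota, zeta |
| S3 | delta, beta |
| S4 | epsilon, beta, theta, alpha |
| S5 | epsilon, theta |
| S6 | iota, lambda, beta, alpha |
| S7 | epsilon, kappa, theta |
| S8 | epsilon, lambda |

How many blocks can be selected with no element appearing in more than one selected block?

S1, S8 are pairwise disjoint (S1={gamma,beta,zeta}; S8={epsilon,lambda}).
Every remaining block overlaps one of these, and no 3 of the listed blocks are pairwise disjoint, so 2 is the maximum.

2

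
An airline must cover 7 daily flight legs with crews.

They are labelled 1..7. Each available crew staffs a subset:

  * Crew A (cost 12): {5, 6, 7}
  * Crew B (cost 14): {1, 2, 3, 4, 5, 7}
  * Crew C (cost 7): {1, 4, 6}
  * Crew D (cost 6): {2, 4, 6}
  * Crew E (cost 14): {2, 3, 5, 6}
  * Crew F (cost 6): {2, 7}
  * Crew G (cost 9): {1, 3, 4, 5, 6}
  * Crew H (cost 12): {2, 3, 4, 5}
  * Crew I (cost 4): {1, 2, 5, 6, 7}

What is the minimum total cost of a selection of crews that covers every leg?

13

G, I together cover every leg (G ∪ I = {1, 2, 3, 4, 5, 6, 7}); total cost 9 + 4 = 13.
No covering selection has total cost below 13.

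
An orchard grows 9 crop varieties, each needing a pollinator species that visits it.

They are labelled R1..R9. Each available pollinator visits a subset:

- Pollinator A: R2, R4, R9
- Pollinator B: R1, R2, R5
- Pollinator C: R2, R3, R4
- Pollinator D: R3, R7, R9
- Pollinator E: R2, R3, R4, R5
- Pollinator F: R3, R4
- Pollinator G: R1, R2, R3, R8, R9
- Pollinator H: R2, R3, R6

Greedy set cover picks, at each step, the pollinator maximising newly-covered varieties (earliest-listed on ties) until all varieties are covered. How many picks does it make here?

4

Greedy: pick G (covers 5 new) → pick E (covers 2 new) → pick D (covers 1 new) → pick H (covers 1 new). Total picks: 4.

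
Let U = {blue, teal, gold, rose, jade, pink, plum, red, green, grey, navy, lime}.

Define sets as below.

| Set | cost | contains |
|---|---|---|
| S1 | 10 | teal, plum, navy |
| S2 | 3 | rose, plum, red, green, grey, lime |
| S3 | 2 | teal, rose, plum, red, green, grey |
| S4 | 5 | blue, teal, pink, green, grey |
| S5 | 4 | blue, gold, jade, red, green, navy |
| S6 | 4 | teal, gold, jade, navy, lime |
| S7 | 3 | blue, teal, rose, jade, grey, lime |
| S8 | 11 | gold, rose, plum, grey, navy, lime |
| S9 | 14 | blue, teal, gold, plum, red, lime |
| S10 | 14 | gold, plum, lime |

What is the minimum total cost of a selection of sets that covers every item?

11

S3, S4, S6 together cover every item (S3 ∪ S4 ∪ S6 = {blue, teal, gold, rose, jade, pink, plum, red, green, grey, navy, lime}); total cost 2 + 5 + 4 = 11.
The greedy pick S3, S5, S2, S4 costs 14; no covering selection beats 11.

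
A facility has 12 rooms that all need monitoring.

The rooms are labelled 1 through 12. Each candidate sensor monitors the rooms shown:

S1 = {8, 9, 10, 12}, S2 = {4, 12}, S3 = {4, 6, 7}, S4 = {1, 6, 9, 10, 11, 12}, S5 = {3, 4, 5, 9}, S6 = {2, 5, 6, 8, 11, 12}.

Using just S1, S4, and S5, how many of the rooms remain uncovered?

2

Union of S1, S4, S5 = {1, 3, 4, 5, 6, 8, 9, 10, 11, 12}.
Not covered: 2, 7 — 2 rooms.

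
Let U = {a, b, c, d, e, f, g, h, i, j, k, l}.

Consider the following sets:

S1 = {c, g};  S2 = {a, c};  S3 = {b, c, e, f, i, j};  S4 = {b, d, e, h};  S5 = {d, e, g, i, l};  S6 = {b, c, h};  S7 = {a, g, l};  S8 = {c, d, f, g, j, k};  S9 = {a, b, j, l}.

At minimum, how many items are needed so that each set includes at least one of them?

3

The 3 items {a, b, g} hit every set.
No choice of 2 items meets every set, so 3 is the minimum.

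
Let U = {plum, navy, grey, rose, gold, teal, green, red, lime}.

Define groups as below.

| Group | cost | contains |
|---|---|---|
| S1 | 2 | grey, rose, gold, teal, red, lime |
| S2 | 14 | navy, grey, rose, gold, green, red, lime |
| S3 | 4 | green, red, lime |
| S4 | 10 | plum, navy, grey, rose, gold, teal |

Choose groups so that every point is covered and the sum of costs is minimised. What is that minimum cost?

14

S3, S4 together cover every point (S3 ∪ S4 = {plum, navy, grey, rose, gold, teal, green, red, lime}); total cost 4 + 10 = 14.
The greedy pick S1, S3, S4 costs 16; no covering selection beats 14.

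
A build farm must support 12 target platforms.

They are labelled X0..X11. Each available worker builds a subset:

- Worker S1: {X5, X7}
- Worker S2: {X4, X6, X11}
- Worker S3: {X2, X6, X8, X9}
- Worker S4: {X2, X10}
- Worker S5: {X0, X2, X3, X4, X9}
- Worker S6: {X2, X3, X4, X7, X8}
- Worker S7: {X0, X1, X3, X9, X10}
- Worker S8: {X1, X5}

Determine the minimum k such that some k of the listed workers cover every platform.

S2 and S6 and S7 and S8 together: S2 ∪ S6 ∪ S7 ∪ S8 = {X0, X1, X2, X3, X4, X5, X6, X7, X8, X9, X10, X11} — every platform is covered.
No 3 of the 8 workers cover everything (all 56 combinations miss at least one platform), so 4 is optimal.

4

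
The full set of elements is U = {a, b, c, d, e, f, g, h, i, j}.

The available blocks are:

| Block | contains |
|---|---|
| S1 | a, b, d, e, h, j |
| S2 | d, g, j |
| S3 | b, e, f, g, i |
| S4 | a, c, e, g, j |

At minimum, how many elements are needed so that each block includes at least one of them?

2

T = {d, e} meets every block (each contains at least one member of T), and |T| = 2.
No single element lies in every block, so at least 2 are needed and 2 is optimal.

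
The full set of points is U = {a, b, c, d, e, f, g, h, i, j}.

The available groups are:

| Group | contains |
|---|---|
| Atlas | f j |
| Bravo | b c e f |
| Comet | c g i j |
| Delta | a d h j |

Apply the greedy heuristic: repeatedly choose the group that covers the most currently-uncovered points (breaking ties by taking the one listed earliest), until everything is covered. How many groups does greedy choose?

Greedy: pick Bravo (covers 4 new) → pick Delta (covers 4 new) → pick Comet (covers 2 new). Total picks: 3.

3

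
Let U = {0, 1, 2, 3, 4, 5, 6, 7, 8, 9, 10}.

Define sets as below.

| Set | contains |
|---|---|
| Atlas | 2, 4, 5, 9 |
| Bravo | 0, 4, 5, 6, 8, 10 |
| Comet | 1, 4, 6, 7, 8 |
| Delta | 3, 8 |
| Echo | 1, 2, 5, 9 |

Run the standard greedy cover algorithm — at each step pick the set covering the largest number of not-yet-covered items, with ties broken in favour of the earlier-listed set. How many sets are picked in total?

Greedy: pick Bravo (covers 6 new) → pick Echo (covers 3 new) → pick Comet (covers 1 new) → pick Delta (covers 1 new). Total picks: 4.

4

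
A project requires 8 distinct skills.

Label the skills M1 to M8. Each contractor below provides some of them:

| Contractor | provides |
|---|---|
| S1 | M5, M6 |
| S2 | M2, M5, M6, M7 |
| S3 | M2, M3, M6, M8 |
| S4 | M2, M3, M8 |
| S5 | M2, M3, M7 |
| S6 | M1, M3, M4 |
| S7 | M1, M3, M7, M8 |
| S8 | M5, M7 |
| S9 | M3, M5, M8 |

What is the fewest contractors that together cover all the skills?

3

S2 and S3 and S6 together: S2 ∪ S3 ∪ S6 = {M1, M2, M3, M4, M5, M6, M7, M8} — every skill is covered.
Only S6 contains M4, so S6 is forced; the remaining 5 skills need at least 2 more contractors (each remaining contractor adds at most 4) — so at least 3 contractors are needed, and 3 is optimal.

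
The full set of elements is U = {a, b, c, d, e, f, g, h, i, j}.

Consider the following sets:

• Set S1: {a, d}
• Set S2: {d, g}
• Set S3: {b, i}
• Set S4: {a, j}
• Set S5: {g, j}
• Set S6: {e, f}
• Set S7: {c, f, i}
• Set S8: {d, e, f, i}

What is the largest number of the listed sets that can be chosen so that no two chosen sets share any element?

S2, S3, S4, S6 are pairwise disjoint (S2={d,g}; S3={b,i}; S4={a,j}; S6={e,f}).
Every remaining set overlaps one of these, and no 5 of the listed sets are pairwise disjoint, so 4 is the maximum.

4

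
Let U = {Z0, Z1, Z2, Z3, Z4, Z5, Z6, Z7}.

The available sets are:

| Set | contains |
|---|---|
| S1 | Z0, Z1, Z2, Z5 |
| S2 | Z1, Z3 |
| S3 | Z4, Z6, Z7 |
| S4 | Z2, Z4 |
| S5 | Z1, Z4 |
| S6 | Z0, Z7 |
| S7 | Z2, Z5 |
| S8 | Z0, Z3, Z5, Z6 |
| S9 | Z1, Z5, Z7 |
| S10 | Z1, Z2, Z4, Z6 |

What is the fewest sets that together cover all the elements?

3

S3, S8, and S10 cover everything between them: the union {Z0, Z1, Z2, Z3, Z4, Z5, Z6, Z7} is all of U.
No 2 of the 10 sets cover everything (all 45 combinations miss at least one element), so 3 is optimal.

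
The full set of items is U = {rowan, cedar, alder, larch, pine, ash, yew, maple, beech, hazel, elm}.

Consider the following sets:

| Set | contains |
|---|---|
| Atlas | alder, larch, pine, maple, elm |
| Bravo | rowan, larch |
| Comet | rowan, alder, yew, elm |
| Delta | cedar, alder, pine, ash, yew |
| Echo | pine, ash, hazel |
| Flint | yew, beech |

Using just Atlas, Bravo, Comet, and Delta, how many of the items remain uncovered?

Union of Atlas, Bravo, Comet, Delta = {rowan, cedar, alder, larch, pine, ash, yew, maple, elm}.
Not covered: beech, hazel — 2 items.

2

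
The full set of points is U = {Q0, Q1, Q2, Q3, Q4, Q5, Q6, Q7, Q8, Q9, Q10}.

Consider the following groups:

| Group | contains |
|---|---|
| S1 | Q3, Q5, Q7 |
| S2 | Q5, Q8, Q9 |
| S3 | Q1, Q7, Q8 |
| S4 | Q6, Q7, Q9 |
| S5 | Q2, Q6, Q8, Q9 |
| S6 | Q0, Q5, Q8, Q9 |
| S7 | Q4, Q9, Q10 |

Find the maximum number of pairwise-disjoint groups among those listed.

S1, S5 are pairwise disjoint (S1={Q3,Q5,Q7}; S5={Q2,Q6,Q8,Q9}).
Every remaining group overlaps one of these, and no 3 of the listed groups are pairwise disjoint, so 2 is the maximum.

2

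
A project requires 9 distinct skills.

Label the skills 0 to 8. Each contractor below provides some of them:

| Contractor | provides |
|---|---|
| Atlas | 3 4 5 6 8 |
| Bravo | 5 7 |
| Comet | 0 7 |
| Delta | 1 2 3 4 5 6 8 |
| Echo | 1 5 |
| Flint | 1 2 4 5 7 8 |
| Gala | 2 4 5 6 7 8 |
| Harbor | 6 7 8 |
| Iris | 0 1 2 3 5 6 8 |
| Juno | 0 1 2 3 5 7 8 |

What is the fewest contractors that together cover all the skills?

Flint and Iris together: Flint ∪ Iris = {0, 1, 2, 3, 4, 5, 6, 7, 8} — every skill is covered.
No single contractor has all 9 skills (the largest, Delta, has 7), so 2 is optimal.

2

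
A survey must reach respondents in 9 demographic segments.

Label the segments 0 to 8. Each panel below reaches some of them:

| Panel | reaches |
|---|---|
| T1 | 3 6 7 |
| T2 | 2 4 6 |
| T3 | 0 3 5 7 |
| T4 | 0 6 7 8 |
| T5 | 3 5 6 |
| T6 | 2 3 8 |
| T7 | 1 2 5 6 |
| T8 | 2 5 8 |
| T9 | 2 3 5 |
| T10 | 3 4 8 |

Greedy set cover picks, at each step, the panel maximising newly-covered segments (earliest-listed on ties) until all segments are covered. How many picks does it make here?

Greedy: pick T3 (covers 4 new) → pick T2 (covers 3 new) → pick T4 (covers 1 new) → pick T7 (covers 1 new). Total picks: 4.
(The true minimum cover uses only 3 panels, so greedy is not optimal here.)

4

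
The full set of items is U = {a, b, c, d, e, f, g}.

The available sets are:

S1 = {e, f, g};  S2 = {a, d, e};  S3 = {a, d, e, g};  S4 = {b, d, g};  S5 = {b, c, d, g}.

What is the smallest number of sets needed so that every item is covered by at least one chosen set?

Take {S1, S3, S5}. Their union is {a, b, c, d, e, f, g}, which is all 7 items.
Only S5 contains c, so S5 is forced; the remaining 3 items need at least 2 more sets (each remaining set adds at most 2) — so at least 3 sets are needed, and 3 is optimal.

3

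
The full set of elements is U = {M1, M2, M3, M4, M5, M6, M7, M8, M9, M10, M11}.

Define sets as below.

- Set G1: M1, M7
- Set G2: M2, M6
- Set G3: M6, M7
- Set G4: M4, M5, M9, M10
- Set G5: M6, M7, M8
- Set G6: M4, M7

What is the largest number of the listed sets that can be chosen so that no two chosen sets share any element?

3

G1, G2, G4 are pairwise disjoint (G1={M1,M7}; G2={M2,M6}; G4={M4,M5,M9,M10}).
Every remaining set overlaps one of these, and no 4 of the listed sets are pairwise disjoint, so 3 is the maximum.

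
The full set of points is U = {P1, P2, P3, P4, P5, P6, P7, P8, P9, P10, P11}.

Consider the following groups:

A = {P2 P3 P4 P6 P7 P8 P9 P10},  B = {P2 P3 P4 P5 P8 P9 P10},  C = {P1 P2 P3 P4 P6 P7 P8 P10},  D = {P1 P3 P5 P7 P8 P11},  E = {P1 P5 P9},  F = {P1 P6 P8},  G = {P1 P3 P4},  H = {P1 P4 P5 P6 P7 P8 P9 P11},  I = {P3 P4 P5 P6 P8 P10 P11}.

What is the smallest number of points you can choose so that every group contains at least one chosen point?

T = {P1, P10} meets every group (each contains at least one member of T), and |T| = 2.
No single point lies in every group, so at least 2 are needed and 2 is optimal.

2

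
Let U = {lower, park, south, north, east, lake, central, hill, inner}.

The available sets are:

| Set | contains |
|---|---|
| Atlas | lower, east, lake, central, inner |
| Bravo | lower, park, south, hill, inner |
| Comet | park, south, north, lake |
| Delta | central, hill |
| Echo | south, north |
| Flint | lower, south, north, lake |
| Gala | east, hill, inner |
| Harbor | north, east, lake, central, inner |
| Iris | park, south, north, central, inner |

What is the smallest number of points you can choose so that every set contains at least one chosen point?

3

Take H = {north, hill, inner}. Each listed set contains at least one of these, so H is a hitting set of size 3.
No choice of 2 points meets every set, so 3 is the minimum.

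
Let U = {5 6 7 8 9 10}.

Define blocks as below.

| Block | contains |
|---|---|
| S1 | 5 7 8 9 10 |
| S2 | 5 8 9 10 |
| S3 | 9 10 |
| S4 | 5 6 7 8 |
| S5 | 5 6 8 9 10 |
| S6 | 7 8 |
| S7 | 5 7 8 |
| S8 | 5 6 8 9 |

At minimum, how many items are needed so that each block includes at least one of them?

Take H = {8, 9}. Each listed block contains at least one of these, so H is a hitting set of size 2.
The blocks S3, S7 are pairwise disjoint, so any hitting set needs a separate item for each — at least 2. Hence 2 is optimal.

2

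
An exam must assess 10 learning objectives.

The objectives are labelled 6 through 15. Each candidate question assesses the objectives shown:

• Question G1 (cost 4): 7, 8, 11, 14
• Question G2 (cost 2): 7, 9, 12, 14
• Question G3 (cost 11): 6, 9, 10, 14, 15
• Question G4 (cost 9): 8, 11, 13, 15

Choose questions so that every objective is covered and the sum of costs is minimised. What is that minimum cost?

22

G2, G3, G4 together cover every objective (G2 ∪ G3 ∪ G4 = {6, 7, 8, 9, 10, 11, 12, 13, 14, 15}); total cost 2 + 11 + 9 = 22.
The greedy pick G2, G1, G3, G4 costs 26; no covering selection beats 22.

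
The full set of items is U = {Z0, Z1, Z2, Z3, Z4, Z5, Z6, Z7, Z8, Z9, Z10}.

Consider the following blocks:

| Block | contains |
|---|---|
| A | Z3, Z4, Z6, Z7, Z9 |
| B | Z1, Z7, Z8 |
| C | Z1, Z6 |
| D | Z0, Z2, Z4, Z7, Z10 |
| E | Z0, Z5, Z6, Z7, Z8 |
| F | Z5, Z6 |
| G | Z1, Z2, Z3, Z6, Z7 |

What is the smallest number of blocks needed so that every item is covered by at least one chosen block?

A and B and D and E together: A ∪ B ∪ D ∪ E = {Z0, Z1, Z2, Z3, Z4, Z5, Z6, Z7, Z8, Z9, Z10} — every item is covered.
No 3 of the 7 blocks cover everything (all 35 combinations miss at least one item), so 4 is optimal.

4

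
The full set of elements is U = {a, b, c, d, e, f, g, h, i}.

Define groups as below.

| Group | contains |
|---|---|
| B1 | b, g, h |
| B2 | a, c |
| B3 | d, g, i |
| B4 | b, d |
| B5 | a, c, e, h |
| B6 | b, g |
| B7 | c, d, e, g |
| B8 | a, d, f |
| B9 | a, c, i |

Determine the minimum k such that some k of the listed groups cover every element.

B1, B3, B5, and B8 cover everything between them: the union {a, b, c, d, e, f, g, h, i} is all of U.
No 3 of the 9 groups cover everything (all 84 combinations miss at least one element), so 4 is optimal.

4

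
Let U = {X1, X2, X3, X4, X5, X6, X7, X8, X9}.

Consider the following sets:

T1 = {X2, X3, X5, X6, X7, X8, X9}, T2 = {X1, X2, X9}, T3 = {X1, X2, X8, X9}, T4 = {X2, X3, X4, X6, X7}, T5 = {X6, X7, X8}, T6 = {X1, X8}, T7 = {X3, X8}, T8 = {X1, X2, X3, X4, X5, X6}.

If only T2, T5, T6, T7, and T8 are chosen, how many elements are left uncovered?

0

Union of T2, T5, T6, T7, T8 = {X1, X2, X3, X4, X5, X6, X7, X8, X9} — that's every element, so 0 are uncovered.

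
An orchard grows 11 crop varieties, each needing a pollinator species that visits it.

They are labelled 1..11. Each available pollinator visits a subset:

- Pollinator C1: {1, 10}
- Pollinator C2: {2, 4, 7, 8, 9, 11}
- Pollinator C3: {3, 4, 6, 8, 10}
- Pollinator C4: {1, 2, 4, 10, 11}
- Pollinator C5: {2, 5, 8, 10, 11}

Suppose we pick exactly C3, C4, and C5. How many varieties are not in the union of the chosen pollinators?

Union of C3, C4, C5 = {1, 2, 3, 4, 5, 6, 8, 10, 11}.
Not covered: 7, 9 — 2 varieties.

2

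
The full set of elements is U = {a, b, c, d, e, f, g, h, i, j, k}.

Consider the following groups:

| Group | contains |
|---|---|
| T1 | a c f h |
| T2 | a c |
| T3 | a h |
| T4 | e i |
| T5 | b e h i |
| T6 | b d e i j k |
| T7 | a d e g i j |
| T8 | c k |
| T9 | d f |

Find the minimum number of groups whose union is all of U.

3

T1, T6, and T7 cover everything between them: the union {a, b, c, d, e, f, g, h, i, j, k} is all of U.
Only T7 contains g, so T7 is forced; the remaining 5 elements need at least 2 more groups (each remaining group adds at most 3) — so at least 3 groups are needed, and 3 is optimal.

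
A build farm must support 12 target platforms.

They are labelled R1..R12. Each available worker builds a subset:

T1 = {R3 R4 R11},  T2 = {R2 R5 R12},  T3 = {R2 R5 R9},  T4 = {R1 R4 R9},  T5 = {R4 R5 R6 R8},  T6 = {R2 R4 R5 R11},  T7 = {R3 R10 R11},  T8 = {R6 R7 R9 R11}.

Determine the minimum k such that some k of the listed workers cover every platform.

5

Take {T2, T4, T5, T7, T8}. Their union is {R1, R2, R3, R4, R5, R6, R7, R8, R9, R10, R11, R12}, which is all 12 platforms.
No 4 of the 8 workers cover everything (all 70 combinations miss at least one platform), so 5 is optimal.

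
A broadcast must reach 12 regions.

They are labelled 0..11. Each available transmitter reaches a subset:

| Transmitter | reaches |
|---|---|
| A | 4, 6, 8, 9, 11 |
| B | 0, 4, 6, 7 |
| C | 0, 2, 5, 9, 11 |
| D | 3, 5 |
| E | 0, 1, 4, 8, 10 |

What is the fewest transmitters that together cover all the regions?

4

Take {B, C, D, E}. Their union is {0, 1, 2, 3, 4, 5, 6, 7, 8, 9, 10, 11}, which is all 12 regions.
No 3 of the 5 transmitters cover everything (all 10 combinations miss at least one region), so 4 is optimal.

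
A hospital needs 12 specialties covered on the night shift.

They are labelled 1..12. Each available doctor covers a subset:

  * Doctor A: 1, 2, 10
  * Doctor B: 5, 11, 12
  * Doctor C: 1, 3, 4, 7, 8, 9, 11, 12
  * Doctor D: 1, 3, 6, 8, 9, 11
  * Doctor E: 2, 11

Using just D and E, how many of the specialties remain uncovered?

5

Union of D, E = {1, 2, 3, 6, 8, 9, 11}.
Not covered: 4, 5, 7, 10, 12 — 5 specialties.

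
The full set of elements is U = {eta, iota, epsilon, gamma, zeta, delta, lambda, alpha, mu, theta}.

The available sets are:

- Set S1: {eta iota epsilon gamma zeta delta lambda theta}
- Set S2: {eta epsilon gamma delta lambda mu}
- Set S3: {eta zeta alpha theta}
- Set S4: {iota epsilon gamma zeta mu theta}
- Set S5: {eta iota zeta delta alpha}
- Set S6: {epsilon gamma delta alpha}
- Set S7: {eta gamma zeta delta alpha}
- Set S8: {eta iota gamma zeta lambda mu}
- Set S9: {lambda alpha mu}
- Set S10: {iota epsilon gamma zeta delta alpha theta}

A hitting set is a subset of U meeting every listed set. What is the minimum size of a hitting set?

The 2 elements {gamma, alpha} hit every set.
No single element lies in every set, so at least 2 are needed and 2 is optimal.

2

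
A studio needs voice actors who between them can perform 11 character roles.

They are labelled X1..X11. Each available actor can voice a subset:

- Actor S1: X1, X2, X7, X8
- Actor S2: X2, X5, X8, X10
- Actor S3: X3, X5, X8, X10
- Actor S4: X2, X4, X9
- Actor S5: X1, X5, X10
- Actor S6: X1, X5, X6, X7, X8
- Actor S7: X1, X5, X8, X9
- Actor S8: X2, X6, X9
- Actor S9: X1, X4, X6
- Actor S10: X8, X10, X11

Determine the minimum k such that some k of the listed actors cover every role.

Take {S3, S4, S6, S10}. Their union is {X1, X2, X3, X4, X5, X6, X7, X8, X9, X10, X11}, which is all 11 roles.
Only S3 contains X3, so S3 is forced; the remaining 7 roles need at least 3 more actors (each remaining actor adds at most 3) — so at least 4 actors are needed, and 4 is optimal.

4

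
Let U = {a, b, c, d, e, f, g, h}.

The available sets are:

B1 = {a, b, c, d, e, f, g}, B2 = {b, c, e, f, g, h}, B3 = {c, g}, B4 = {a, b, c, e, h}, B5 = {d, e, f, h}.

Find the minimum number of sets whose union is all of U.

2

B1 and B2 cover everything between them: the union {a, b, c, d, e, f, g, h} is all of U.
No single set has all 8 items (the largest, B1, has 7), so 2 is optimal.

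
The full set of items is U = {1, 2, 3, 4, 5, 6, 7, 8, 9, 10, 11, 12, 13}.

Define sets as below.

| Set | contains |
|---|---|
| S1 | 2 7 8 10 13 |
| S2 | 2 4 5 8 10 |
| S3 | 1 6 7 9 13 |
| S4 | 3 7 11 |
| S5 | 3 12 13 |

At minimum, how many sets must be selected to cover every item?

4

S2, S3, S4, and S5 cover everything between them: the union {1, 2, 3, 4, 5, 6, 7, 8, 9, 10, 11, 12, 13} is all of U.
No 3 of the 5 sets cover everything (all 10 combinations miss at least one item), so 4 is optimal.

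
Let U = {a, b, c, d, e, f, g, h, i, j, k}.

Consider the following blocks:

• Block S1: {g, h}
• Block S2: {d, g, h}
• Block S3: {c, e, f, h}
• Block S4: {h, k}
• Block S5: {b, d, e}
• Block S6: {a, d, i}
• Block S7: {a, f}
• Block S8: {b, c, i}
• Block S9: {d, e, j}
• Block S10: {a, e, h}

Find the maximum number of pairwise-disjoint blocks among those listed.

S1, S7, S8, S9 are pairwise disjoint (S1={g,h}; S7={a,f}; S8={b,c,i}; S9={d,e,j}).
Every remaining block overlaps one of these, and no 5 of the listed blocks are pairwise disjoint, so 4 is the maximum.

4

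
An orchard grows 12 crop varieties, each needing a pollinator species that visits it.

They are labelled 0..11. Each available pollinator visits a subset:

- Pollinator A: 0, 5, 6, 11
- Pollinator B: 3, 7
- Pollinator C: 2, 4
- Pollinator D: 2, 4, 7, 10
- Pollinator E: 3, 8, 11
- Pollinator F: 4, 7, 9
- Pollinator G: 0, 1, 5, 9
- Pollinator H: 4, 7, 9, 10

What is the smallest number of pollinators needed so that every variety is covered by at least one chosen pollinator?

4

Take {A, D, E, G}. Their union is {0, 1, 2, 3, 4, 5, 6, 7, 8, 9, 10, 11}, which is all 12 varieties.
Only E contains 8, so E is forced; the remaining 9 varieties need at least 3 more pollinators (each remaining pollinator adds at most 4) — so at least 4 pollinators are needed, and 4 is optimal.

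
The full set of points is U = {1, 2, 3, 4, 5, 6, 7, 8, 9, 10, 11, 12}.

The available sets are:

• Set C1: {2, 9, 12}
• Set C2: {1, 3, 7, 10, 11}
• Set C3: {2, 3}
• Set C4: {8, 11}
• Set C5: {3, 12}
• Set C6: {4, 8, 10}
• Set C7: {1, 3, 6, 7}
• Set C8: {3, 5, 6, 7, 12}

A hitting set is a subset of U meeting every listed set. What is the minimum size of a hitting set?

H = {2, 3, 8} meets every set (each contains at least one member of H), and |H| = 3.
The sets C1, C4, C7 are pairwise disjoint, so any hitting set needs a separate point for each — at least 3. Hence 3 is optimal.

3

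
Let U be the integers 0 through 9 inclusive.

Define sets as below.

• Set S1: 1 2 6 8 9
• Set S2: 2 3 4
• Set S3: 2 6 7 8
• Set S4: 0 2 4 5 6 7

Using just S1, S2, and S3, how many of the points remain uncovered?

2

Union of S1, S2, S3 = {1, 2, 3, 4, 6, 7, 8, 9}.
Not covered: 0, 5 — 2 points.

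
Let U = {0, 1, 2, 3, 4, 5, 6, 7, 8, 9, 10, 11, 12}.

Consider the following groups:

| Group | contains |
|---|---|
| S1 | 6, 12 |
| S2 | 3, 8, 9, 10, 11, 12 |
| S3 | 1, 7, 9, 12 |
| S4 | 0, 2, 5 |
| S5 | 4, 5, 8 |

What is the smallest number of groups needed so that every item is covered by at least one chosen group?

S1 and S2 and S3 and S4 and S5 together: S1 ∪ S2 ∪ S3 ∪ S4 ∪ S5 = {0, 1, 2, 3, 4, 5, 6, 7, 8, 9, 10, 11, 12} — every item is covered.
No 4 of the 5 groups cover everything (all 5 combinations miss at least one item), so 5 is optimal.

5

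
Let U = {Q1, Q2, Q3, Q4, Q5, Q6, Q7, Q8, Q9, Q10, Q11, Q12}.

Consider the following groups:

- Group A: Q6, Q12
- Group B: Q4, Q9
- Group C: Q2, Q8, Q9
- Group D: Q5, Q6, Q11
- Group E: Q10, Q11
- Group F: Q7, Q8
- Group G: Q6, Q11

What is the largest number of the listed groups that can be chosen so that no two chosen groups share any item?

A, B, E, F are pairwise disjoint (A={Q6,Q12}; B={Q4,Q9}; E={Q10,Q11}; F={Q7,Q8}).
Every remaining group overlaps one of these, and no 5 of the listed groups are pairwise disjoint, so 4 is the maximum.

4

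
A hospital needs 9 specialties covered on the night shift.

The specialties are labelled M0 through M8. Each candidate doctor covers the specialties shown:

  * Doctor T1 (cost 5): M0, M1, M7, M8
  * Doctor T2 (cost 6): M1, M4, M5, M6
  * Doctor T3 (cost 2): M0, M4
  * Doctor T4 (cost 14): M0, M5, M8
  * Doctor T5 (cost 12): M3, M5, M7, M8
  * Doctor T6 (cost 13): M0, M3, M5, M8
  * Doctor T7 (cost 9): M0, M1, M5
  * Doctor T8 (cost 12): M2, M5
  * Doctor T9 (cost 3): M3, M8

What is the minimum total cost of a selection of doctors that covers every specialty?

26

T1, T2, T8, T9 together cover every specialty (T1 ∪ T2 ∪ T8 ∪ T9 = {M0, M1, M2, M3, M4, M5, M6, M7, M8}); total cost 5 + 6 + 12 + 3 = 26.
The greedy pick T3, T9, T2, T1, T8 costs 28; no covering selection beats 26.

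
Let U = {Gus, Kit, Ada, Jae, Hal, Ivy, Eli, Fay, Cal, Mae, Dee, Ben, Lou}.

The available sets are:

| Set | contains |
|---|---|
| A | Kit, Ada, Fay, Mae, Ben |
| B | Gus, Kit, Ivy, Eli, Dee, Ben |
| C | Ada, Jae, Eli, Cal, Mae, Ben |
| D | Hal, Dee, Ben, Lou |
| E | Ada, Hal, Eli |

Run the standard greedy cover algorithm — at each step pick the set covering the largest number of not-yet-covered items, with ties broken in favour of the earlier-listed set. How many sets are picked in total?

4

Greedy: pick B (covers 6 new) → pick C (covers 4 new) → pick D (covers 2 new) → pick A (covers 1 new). Total picks: 4.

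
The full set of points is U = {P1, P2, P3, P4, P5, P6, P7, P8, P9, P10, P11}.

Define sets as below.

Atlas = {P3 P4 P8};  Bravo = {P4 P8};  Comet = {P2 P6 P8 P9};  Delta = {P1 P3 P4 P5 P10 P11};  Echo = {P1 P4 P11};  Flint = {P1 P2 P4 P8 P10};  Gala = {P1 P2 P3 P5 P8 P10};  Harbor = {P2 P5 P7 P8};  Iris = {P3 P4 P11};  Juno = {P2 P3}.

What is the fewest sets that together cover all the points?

Comet and Delta and Harbor together: Comet ∪ Delta ∪ Harbor = {P1, P2, P3, P4, P5, P6, P7, P8, P9, P10, P11} — every point is covered.
Only Comet contains P6, so Comet is forced; the remaining 7 points need at least 2 more sets (each remaining set adds at most 6) — so at least 3 sets are needed, and 3 is optimal.

3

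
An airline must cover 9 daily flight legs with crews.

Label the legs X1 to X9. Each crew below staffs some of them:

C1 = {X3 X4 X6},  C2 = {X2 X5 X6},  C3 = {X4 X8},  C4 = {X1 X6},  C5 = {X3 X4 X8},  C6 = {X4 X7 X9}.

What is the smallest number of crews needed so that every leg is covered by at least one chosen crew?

4

C2 and C4 and C5 and C6 together: C2 ∪ C4 ∪ C5 ∪ C6 = {X1, X2, X3, X4, X5, X6, X7, X8, X9} — every leg is covered.
Only C4 contains X1, so C4 is forced; the remaining 7 legs need at least 3 more crews (each remaining crew adds at most 3) — so at least 4 crews are needed, and 4 is optimal.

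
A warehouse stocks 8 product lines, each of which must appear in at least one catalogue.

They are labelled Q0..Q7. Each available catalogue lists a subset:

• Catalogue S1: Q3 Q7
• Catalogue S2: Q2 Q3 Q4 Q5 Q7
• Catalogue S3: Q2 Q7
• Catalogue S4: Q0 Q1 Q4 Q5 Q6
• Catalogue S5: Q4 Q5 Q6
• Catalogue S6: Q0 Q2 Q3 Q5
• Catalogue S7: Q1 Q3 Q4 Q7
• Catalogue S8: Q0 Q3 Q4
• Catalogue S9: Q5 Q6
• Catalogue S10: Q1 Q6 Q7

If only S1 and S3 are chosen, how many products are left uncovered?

5

Union of S1, S3 = {Q2, Q3, Q7}.
Not covered: Q0, Q1, Q4, Q5, Q6 — 5 products.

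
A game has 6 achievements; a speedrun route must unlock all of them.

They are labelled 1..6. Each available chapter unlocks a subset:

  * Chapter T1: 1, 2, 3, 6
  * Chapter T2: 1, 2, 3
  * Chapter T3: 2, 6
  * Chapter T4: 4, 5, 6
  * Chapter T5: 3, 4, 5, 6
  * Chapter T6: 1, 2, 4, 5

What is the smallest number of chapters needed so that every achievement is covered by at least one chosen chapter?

Take {T2, T4}. Their union is {1, 2, 3, 4, 5, 6}, which is all 6 achievements.
No single chapter has all 6 achievements (the largest, T1, has 4), so 2 is optimal.

2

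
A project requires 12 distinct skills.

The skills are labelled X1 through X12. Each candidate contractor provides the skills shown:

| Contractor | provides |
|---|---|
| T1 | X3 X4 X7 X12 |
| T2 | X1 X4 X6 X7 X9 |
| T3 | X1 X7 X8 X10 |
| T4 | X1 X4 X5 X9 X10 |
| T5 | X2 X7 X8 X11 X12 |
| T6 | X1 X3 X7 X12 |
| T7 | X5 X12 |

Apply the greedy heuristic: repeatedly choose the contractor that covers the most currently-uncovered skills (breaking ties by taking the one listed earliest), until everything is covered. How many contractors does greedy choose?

4

Greedy: pick T2 (covers 5 new) → pick T5 (covers 4 new) → pick T4 (covers 2 new) → pick T1 (covers 1 new). Total picks: 4.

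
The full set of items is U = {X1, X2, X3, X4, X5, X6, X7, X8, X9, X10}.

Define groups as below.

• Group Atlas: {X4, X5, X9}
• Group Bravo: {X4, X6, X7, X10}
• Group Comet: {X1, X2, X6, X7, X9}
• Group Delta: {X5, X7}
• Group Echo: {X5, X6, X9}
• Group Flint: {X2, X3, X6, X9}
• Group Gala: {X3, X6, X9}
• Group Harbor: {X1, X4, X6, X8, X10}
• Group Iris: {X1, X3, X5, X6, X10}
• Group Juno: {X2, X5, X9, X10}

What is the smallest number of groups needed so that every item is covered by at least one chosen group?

3

Comet, Harbor, and Iris cover everything between them: the union {X1, X2, X3, X4, X5, X6, X7, X8, X9, X10} is all of U.
Only Harbor contains X8, so Harbor is forced; the remaining 5 items need at least 2 more groups (each remaining group adds at most 3) — so at least 3 groups are needed, and 3 is optimal.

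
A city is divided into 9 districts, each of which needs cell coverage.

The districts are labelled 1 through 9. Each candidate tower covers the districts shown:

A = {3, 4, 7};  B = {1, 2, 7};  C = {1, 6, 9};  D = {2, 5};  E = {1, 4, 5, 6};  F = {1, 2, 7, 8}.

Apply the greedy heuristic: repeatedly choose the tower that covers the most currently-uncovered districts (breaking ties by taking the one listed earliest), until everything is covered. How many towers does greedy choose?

Greedy: pick E (covers 4 new) → pick F (covers 3 new) → pick A (covers 1 new) → pick C (covers 1 new). Total picks: 4.

4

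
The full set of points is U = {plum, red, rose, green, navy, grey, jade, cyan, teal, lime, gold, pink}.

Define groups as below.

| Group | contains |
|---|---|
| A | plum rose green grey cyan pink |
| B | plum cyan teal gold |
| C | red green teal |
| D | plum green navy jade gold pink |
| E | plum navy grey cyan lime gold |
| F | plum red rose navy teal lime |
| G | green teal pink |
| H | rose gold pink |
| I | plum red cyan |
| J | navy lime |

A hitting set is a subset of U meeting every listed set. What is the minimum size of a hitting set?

The 4 points {cyan, teal, lime, pink} hit every group.
No choice of 3 points meets every group, so 4 is the minimum.

4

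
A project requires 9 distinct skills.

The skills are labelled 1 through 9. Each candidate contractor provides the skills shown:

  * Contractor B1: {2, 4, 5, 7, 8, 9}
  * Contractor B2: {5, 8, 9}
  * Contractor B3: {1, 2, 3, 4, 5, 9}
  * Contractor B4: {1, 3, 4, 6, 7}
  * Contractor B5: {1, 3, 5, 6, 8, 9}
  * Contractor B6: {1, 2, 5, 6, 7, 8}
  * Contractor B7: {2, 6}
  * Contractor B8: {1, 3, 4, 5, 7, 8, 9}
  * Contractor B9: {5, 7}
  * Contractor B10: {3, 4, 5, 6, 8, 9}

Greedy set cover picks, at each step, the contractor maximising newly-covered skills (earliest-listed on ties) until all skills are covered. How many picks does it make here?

Greedy: pick B8 (covers 7 new) → pick B6 (covers 2 new). Total picks: 2.

2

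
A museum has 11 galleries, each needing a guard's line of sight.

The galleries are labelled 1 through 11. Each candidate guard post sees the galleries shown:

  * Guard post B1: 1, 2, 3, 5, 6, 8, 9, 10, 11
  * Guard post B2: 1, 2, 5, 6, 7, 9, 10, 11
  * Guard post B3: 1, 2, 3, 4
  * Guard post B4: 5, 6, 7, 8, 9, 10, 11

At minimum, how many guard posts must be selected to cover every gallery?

Take {B3, B4}. Their union is {1, 2, 3, 4, 5, 6, 7, 8, 9, 10, 11}, which is all 11 galleries.
No single guard post has all 11 galleries (the largest, B1, has 9), so 2 is optimal.

2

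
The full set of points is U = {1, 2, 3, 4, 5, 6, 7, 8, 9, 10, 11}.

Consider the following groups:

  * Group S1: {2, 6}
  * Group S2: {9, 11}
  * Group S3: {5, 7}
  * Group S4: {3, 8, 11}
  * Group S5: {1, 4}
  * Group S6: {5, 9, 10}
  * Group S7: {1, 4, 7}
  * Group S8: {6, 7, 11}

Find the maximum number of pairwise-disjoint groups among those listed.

4

S1, S4, S6, S7 are pairwise disjoint (S1={2,6}; S4={3,8,11}; S6={5,9,10}; S7={1,4,7}).
Every remaining group overlaps one of these, and no 5 of the listed groups are pairwise disjoint, so 4 is the maximum.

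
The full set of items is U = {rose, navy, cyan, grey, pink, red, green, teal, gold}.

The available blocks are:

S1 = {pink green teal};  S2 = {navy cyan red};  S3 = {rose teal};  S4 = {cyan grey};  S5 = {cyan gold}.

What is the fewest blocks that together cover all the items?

5

Take {S1, S2, S3, S4, S5}. Their union is {rose, navy, cyan, grey, pink, red, green, teal, gold}, which is all 9 items.
No 4 of the 5 blocks cover everything (all 5 combinations miss at least one item), so 5 is optimal.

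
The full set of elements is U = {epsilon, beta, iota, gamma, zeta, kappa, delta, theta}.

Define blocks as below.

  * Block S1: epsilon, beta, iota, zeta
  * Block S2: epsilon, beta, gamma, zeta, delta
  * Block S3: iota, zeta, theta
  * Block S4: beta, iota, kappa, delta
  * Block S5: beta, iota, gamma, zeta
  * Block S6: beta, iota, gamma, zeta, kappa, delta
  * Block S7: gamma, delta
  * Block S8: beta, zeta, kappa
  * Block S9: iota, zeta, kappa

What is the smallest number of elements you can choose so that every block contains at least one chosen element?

The 2 elements {zeta, delta} hit every block.
The blocks S7, S8 are pairwise disjoint, so any hitting set needs a separate element for each — at least 2. Hence 2 is optimal.

2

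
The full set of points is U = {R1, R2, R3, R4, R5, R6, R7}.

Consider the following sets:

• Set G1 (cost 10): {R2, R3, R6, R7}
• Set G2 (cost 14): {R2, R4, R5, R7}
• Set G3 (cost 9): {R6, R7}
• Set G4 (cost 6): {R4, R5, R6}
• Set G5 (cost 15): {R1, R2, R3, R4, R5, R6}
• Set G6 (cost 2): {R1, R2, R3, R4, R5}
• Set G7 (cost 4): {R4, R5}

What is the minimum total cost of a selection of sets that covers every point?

11

G3, G6 together cover every point (G3 ∪ G6 = {R1, R2, R3, R4, R5, R6, R7}); total cost 9 + 2 = 11.
No covering selection has total cost below 11.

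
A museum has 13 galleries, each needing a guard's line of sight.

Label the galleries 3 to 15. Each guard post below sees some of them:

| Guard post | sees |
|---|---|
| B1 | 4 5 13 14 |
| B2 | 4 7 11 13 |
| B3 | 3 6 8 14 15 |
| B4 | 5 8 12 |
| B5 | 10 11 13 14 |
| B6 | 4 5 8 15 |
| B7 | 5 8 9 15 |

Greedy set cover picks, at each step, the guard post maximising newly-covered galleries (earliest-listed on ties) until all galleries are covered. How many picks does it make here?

5

Greedy: pick B3 (covers 5 new) → pick B2 (covers 4 new) → pick B4 (covers 2 new) → pick B5 (covers 1 new) → pick B7 (covers 1 new). Total picks: 5.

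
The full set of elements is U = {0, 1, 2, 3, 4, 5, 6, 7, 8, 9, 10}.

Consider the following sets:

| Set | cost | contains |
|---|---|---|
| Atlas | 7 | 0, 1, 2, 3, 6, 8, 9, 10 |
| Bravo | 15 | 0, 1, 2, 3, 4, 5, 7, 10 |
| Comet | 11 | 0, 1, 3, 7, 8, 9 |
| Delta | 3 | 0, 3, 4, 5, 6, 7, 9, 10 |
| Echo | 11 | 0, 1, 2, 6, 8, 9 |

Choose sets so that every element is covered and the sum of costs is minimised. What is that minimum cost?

Atlas, Delta together cover every element (Atlas ∪ Delta = {0, 1, 2, 3, 4, 5, 6, 7, 8, 9, 10}); total cost 7 + 3 = 10.
No covering selection has total cost below 10.

10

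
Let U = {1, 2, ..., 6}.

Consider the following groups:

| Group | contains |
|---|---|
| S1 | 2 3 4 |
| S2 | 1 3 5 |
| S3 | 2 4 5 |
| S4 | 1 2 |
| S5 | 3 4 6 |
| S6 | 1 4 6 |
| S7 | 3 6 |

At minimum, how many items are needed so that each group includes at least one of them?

3

H = {2, 5, 6} meets every group (each contains at least one member of H), and |H| = 3.
No choice of 2 items meets every group, so 3 is the minimum.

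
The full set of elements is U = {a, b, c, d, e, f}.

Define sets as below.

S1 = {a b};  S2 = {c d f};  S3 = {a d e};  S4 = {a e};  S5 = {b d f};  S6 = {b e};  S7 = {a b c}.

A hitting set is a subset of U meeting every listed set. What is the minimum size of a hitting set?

Take H = {b, e, f}. Each listed set contains at least one of these, so H is a hitting set of size 3.
No choice of 2 elements meets every set, so 3 is the minimum.

3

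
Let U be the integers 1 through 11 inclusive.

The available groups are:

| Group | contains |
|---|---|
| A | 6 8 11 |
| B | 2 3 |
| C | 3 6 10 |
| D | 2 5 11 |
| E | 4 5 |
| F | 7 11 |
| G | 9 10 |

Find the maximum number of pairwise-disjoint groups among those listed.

B, E, F, G are pairwise disjoint (B={2,3}; E={4,5}; F={7,11}; G={9,10}).
Every remaining group overlaps one of these, and no 5 of the listed groups are pairwise disjoint, so 4 is the maximum.

4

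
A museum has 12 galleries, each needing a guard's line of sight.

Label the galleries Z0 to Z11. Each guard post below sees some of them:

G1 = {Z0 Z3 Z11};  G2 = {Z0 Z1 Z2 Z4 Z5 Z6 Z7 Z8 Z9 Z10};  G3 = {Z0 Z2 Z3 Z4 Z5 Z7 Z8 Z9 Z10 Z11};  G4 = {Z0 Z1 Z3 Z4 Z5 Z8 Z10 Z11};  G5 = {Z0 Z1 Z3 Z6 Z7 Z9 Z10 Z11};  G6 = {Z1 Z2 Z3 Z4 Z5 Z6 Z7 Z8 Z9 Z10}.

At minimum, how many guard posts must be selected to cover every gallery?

G3 and G6 together: G3 ∪ G6 = {Z0, Z1, Z2, Z3, Z4, Z5, Z6, Z7, Z8, Z9, Z10, Z11} — every gallery is covered.
No single guard post has all 12 galleries (the largest, G2, has 10), so 2 is optimal.

2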